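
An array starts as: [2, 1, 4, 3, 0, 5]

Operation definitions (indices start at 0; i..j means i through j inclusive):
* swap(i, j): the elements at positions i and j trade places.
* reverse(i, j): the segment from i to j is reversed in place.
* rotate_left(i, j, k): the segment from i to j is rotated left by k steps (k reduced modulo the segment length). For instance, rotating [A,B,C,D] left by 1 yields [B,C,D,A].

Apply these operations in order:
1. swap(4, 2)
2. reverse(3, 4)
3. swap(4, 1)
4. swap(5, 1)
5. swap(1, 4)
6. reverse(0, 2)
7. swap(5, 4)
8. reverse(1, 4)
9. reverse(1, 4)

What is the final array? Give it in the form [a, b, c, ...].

After 1 (swap(4, 2)): [2, 1, 0, 3, 4, 5]
After 2 (reverse(3, 4)): [2, 1, 0, 4, 3, 5]
After 3 (swap(4, 1)): [2, 3, 0, 4, 1, 5]
After 4 (swap(5, 1)): [2, 5, 0, 4, 1, 3]
After 5 (swap(1, 4)): [2, 1, 0, 4, 5, 3]
After 6 (reverse(0, 2)): [0, 1, 2, 4, 5, 3]
After 7 (swap(5, 4)): [0, 1, 2, 4, 3, 5]
After 8 (reverse(1, 4)): [0, 3, 4, 2, 1, 5]
After 9 (reverse(1, 4)): [0, 1, 2, 4, 3, 5]

Answer: [0, 1, 2, 4, 3, 5]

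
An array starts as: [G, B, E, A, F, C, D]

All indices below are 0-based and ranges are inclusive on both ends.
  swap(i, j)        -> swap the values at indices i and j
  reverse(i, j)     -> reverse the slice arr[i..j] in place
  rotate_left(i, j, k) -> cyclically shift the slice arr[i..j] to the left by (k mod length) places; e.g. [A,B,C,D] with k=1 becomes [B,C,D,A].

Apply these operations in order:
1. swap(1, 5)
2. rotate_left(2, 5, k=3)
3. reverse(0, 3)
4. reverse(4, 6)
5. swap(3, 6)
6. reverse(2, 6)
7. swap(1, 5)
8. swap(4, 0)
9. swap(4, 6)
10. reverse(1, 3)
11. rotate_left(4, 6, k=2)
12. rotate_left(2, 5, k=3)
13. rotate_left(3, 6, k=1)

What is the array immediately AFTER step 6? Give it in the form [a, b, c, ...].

After 1 (swap(1, 5)): [G, C, E, A, F, B, D]
After 2 (rotate_left(2, 5, k=3)): [G, C, B, E, A, F, D]
After 3 (reverse(0, 3)): [E, B, C, G, A, F, D]
After 4 (reverse(4, 6)): [E, B, C, G, D, F, A]
After 5 (swap(3, 6)): [E, B, C, A, D, F, G]
After 6 (reverse(2, 6)): [E, B, G, F, D, A, C]

Answer: [E, B, G, F, D, A, C]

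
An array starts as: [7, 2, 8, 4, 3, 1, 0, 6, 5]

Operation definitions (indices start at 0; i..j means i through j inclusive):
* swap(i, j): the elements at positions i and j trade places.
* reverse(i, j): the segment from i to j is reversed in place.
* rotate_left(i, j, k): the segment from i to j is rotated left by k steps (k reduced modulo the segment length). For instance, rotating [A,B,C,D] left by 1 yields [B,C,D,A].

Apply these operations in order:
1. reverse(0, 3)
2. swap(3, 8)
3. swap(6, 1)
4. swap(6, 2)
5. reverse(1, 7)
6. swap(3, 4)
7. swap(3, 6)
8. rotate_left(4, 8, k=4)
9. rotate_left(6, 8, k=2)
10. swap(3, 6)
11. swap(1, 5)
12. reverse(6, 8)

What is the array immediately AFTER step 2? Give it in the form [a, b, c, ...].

Answer: [4, 8, 2, 5, 3, 1, 0, 6, 7]

Derivation:
After 1 (reverse(0, 3)): [4, 8, 2, 7, 3, 1, 0, 6, 5]
After 2 (swap(3, 8)): [4, 8, 2, 5, 3, 1, 0, 6, 7]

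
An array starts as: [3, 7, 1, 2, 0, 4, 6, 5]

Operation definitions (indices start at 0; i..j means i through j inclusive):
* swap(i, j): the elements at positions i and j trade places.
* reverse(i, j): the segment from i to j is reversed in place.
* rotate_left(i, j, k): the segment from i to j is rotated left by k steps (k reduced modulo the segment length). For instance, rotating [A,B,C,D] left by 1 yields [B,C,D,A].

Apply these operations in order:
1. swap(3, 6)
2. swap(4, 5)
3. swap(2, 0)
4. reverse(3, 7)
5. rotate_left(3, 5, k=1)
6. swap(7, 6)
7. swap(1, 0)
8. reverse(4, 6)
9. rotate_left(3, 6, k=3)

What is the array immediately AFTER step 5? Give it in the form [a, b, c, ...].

Answer: [1, 7, 3, 2, 0, 5, 4, 6]

Derivation:
After 1 (swap(3, 6)): [3, 7, 1, 6, 0, 4, 2, 5]
After 2 (swap(4, 5)): [3, 7, 1, 6, 4, 0, 2, 5]
After 3 (swap(2, 0)): [1, 7, 3, 6, 4, 0, 2, 5]
After 4 (reverse(3, 7)): [1, 7, 3, 5, 2, 0, 4, 6]
After 5 (rotate_left(3, 5, k=1)): [1, 7, 3, 2, 0, 5, 4, 6]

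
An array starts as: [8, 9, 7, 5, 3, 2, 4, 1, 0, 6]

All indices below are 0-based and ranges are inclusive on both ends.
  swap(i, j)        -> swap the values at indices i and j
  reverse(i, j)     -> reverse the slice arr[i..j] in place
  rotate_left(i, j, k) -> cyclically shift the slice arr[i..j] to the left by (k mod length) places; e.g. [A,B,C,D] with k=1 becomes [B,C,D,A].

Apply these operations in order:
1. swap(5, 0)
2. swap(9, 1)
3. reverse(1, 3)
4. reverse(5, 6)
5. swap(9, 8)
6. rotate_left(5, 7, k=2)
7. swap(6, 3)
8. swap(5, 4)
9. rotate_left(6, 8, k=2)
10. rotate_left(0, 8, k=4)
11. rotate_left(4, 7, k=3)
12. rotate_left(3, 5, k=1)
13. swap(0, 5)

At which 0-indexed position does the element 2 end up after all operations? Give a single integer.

Answer: 6

Derivation:
After 1 (swap(5, 0)): [2, 9, 7, 5, 3, 8, 4, 1, 0, 6]
After 2 (swap(9, 1)): [2, 6, 7, 5, 3, 8, 4, 1, 0, 9]
After 3 (reverse(1, 3)): [2, 5, 7, 6, 3, 8, 4, 1, 0, 9]
After 4 (reverse(5, 6)): [2, 5, 7, 6, 3, 4, 8, 1, 0, 9]
After 5 (swap(9, 8)): [2, 5, 7, 6, 3, 4, 8, 1, 9, 0]
After 6 (rotate_left(5, 7, k=2)): [2, 5, 7, 6, 3, 1, 4, 8, 9, 0]
After 7 (swap(6, 3)): [2, 5, 7, 4, 3, 1, 6, 8, 9, 0]
After 8 (swap(5, 4)): [2, 5, 7, 4, 1, 3, 6, 8, 9, 0]
After 9 (rotate_left(6, 8, k=2)): [2, 5, 7, 4, 1, 3, 9, 6, 8, 0]
After 10 (rotate_left(0, 8, k=4)): [1, 3, 9, 6, 8, 2, 5, 7, 4, 0]
After 11 (rotate_left(4, 7, k=3)): [1, 3, 9, 6, 7, 8, 2, 5, 4, 0]
After 12 (rotate_left(3, 5, k=1)): [1, 3, 9, 7, 8, 6, 2, 5, 4, 0]
After 13 (swap(0, 5)): [6, 3, 9, 7, 8, 1, 2, 5, 4, 0]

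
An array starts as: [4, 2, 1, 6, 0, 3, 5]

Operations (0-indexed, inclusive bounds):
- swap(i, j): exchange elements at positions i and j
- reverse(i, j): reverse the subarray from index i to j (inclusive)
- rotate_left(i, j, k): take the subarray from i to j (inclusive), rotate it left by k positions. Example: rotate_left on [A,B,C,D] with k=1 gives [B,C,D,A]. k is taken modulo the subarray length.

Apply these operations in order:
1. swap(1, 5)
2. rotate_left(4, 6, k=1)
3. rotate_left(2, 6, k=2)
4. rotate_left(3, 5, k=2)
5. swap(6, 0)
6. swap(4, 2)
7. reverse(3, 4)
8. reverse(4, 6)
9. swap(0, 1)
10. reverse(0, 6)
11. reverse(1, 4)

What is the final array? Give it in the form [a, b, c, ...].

After 1 (swap(1, 5)): [4, 3, 1, 6, 0, 2, 5]
After 2 (rotate_left(4, 6, k=1)): [4, 3, 1, 6, 2, 5, 0]
After 3 (rotate_left(2, 6, k=2)): [4, 3, 2, 5, 0, 1, 6]
After 4 (rotate_left(3, 5, k=2)): [4, 3, 2, 1, 5, 0, 6]
After 5 (swap(6, 0)): [6, 3, 2, 1, 5, 0, 4]
After 6 (swap(4, 2)): [6, 3, 5, 1, 2, 0, 4]
After 7 (reverse(3, 4)): [6, 3, 5, 2, 1, 0, 4]
After 8 (reverse(4, 6)): [6, 3, 5, 2, 4, 0, 1]
After 9 (swap(0, 1)): [3, 6, 5, 2, 4, 0, 1]
After 10 (reverse(0, 6)): [1, 0, 4, 2, 5, 6, 3]
After 11 (reverse(1, 4)): [1, 5, 2, 4, 0, 6, 3]

Answer: [1, 5, 2, 4, 0, 6, 3]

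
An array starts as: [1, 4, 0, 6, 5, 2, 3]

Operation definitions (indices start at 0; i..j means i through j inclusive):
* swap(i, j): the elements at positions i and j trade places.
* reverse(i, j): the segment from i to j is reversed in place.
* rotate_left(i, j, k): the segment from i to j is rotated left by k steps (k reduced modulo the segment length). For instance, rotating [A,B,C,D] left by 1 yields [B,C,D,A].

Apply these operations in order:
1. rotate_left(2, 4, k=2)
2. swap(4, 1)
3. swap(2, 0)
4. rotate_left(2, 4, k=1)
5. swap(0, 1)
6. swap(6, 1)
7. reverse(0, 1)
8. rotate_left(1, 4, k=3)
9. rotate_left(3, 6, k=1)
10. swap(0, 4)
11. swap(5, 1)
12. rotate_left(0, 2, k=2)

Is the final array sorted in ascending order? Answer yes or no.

After 1 (rotate_left(2, 4, k=2)): [1, 4, 5, 0, 6, 2, 3]
After 2 (swap(4, 1)): [1, 6, 5, 0, 4, 2, 3]
After 3 (swap(2, 0)): [5, 6, 1, 0, 4, 2, 3]
After 4 (rotate_left(2, 4, k=1)): [5, 6, 0, 4, 1, 2, 3]
After 5 (swap(0, 1)): [6, 5, 0, 4, 1, 2, 3]
After 6 (swap(6, 1)): [6, 3, 0, 4, 1, 2, 5]
After 7 (reverse(0, 1)): [3, 6, 0, 4, 1, 2, 5]
After 8 (rotate_left(1, 4, k=3)): [3, 1, 6, 0, 4, 2, 5]
After 9 (rotate_left(3, 6, k=1)): [3, 1, 6, 4, 2, 5, 0]
After 10 (swap(0, 4)): [2, 1, 6, 4, 3, 5, 0]
After 11 (swap(5, 1)): [2, 5, 6, 4, 3, 1, 0]
After 12 (rotate_left(0, 2, k=2)): [6, 2, 5, 4, 3, 1, 0]

Answer: no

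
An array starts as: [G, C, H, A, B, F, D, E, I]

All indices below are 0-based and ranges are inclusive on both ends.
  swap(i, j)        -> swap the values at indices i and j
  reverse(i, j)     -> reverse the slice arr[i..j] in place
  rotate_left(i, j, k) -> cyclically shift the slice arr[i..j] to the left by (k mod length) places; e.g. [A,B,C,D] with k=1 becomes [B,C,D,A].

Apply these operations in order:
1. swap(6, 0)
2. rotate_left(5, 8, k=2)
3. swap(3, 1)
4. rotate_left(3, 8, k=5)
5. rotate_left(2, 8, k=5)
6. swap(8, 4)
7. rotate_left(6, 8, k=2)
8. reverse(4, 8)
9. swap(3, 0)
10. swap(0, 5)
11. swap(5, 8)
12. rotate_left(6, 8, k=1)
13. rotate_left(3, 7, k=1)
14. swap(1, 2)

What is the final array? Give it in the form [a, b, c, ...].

After 1 (swap(6, 0)): [D, C, H, A, B, F, G, E, I]
After 2 (rotate_left(5, 8, k=2)): [D, C, H, A, B, E, I, F, G]
After 3 (swap(3, 1)): [D, A, H, C, B, E, I, F, G]
After 4 (rotate_left(3, 8, k=5)): [D, A, H, G, C, B, E, I, F]
After 5 (rotate_left(2, 8, k=5)): [D, A, I, F, H, G, C, B, E]
After 6 (swap(8, 4)): [D, A, I, F, E, G, C, B, H]
After 7 (rotate_left(6, 8, k=2)): [D, A, I, F, E, G, H, C, B]
After 8 (reverse(4, 8)): [D, A, I, F, B, C, H, G, E]
After 9 (swap(3, 0)): [F, A, I, D, B, C, H, G, E]
After 10 (swap(0, 5)): [C, A, I, D, B, F, H, G, E]
After 11 (swap(5, 8)): [C, A, I, D, B, E, H, G, F]
After 12 (rotate_left(6, 8, k=1)): [C, A, I, D, B, E, G, F, H]
After 13 (rotate_left(3, 7, k=1)): [C, A, I, B, E, G, F, D, H]
After 14 (swap(1, 2)): [C, I, A, B, E, G, F, D, H]

Answer: [C, I, A, B, E, G, F, D, H]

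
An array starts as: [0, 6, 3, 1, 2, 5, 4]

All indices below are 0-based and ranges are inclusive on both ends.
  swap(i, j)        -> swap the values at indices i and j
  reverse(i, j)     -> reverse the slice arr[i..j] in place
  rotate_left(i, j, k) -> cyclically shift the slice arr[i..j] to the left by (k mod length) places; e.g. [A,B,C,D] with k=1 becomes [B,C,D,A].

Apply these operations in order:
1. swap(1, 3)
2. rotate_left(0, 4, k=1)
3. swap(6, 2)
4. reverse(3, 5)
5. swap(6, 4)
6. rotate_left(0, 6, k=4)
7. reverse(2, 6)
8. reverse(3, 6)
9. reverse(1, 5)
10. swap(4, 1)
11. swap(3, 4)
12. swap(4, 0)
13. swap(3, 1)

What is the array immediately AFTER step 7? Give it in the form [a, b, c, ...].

Answer: [6, 2, 5, 4, 3, 1, 0]

Derivation:
After 1 (swap(1, 3)): [0, 1, 3, 6, 2, 5, 4]
After 2 (rotate_left(0, 4, k=1)): [1, 3, 6, 2, 0, 5, 4]
After 3 (swap(6, 2)): [1, 3, 4, 2, 0, 5, 6]
After 4 (reverse(3, 5)): [1, 3, 4, 5, 0, 2, 6]
After 5 (swap(6, 4)): [1, 3, 4, 5, 6, 2, 0]
After 6 (rotate_left(0, 6, k=4)): [6, 2, 0, 1, 3, 4, 5]
After 7 (reverse(2, 6)): [6, 2, 5, 4, 3, 1, 0]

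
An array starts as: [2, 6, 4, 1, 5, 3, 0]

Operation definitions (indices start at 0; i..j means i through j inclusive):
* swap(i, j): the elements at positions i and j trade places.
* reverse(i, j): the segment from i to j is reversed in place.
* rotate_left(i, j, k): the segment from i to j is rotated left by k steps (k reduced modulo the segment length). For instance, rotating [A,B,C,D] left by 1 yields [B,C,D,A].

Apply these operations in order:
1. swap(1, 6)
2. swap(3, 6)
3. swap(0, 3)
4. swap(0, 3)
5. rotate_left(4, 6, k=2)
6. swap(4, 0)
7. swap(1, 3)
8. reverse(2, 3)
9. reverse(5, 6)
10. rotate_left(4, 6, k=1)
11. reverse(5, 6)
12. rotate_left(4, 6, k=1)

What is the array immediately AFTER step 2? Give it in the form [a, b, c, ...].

After 1 (swap(1, 6)): [2, 0, 4, 1, 5, 3, 6]
After 2 (swap(3, 6)): [2, 0, 4, 6, 5, 3, 1]

Answer: [2, 0, 4, 6, 5, 3, 1]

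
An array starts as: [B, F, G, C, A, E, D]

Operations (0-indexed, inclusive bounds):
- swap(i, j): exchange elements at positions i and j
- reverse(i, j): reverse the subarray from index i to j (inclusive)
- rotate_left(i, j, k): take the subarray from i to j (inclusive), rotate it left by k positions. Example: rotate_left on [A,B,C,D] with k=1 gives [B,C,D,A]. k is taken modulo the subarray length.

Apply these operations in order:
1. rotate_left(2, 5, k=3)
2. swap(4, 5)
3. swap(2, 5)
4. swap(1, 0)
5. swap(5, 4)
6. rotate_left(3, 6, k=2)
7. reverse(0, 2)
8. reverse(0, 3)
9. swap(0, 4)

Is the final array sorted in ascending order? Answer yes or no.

Answer: no

Derivation:
After 1 (rotate_left(2, 5, k=3)): [B, F, E, G, C, A, D]
After 2 (swap(4, 5)): [B, F, E, G, A, C, D]
After 3 (swap(2, 5)): [B, F, C, G, A, E, D]
After 4 (swap(1, 0)): [F, B, C, G, A, E, D]
After 5 (swap(5, 4)): [F, B, C, G, E, A, D]
After 6 (rotate_left(3, 6, k=2)): [F, B, C, A, D, G, E]
After 7 (reverse(0, 2)): [C, B, F, A, D, G, E]
After 8 (reverse(0, 3)): [A, F, B, C, D, G, E]
After 9 (swap(0, 4)): [D, F, B, C, A, G, E]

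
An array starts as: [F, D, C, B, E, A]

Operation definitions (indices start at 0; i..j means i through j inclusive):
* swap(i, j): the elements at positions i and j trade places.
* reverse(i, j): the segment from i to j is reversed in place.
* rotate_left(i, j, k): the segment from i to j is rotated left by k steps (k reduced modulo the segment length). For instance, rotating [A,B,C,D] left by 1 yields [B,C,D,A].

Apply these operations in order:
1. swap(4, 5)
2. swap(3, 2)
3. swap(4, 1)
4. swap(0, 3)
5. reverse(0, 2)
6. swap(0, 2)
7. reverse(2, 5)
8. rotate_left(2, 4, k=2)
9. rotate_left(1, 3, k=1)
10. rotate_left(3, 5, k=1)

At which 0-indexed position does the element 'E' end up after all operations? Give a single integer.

After 1 (swap(4, 5)): [F, D, C, B, A, E]
After 2 (swap(3, 2)): [F, D, B, C, A, E]
After 3 (swap(4, 1)): [F, A, B, C, D, E]
After 4 (swap(0, 3)): [C, A, B, F, D, E]
After 5 (reverse(0, 2)): [B, A, C, F, D, E]
After 6 (swap(0, 2)): [C, A, B, F, D, E]
After 7 (reverse(2, 5)): [C, A, E, D, F, B]
After 8 (rotate_left(2, 4, k=2)): [C, A, F, E, D, B]
After 9 (rotate_left(1, 3, k=1)): [C, F, E, A, D, B]
After 10 (rotate_left(3, 5, k=1)): [C, F, E, D, B, A]

Answer: 2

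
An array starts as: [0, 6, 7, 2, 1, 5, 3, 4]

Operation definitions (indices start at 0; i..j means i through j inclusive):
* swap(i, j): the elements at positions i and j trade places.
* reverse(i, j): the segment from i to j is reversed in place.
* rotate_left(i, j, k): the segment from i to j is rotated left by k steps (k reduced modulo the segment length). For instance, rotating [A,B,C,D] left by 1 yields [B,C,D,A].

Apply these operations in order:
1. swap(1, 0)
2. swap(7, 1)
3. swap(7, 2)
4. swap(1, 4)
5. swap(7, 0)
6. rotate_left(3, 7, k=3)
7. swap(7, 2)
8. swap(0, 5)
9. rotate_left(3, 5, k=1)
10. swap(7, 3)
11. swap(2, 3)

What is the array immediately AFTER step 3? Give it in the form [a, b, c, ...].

After 1 (swap(1, 0)): [6, 0, 7, 2, 1, 5, 3, 4]
After 2 (swap(7, 1)): [6, 4, 7, 2, 1, 5, 3, 0]
After 3 (swap(7, 2)): [6, 4, 0, 2, 1, 5, 3, 7]

Answer: [6, 4, 0, 2, 1, 5, 3, 7]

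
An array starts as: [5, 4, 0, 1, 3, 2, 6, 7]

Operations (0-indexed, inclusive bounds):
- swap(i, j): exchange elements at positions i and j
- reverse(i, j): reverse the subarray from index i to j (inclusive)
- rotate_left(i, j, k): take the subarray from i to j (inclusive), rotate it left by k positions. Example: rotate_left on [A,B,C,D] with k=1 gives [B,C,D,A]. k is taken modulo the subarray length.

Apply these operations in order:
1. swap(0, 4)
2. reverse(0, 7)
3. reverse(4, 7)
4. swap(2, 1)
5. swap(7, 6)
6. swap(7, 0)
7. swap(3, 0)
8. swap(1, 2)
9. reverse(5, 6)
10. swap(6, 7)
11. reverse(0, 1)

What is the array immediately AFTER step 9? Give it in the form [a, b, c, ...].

Answer: [5, 6, 2, 0, 3, 1, 4, 7]

Derivation:
After 1 (swap(0, 4)): [3, 4, 0, 1, 5, 2, 6, 7]
After 2 (reverse(0, 7)): [7, 6, 2, 5, 1, 0, 4, 3]
After 3 (reverse(4, 7)): [7, 6, 2, 5, 3, 4, 0, 1]
After 4 (swap(2, 1)): [7, 2, 6, 5, 3, 4, 0, 1]
After 5 (swap(7, 6)): [7, 2, 6, 5, 3, 4, 1, 0]
After 6 (swap(7, 0)): [0, 2, 6, 5, 3, 4, 1, 7]
After 7 (swap(3, 0)): [5, 2, 6, 0, 3, 4, 1, 7]
After 8 (swap(1, 2)): [5, 6, 2, 0, 3, 4, 1, 7]
After 9 (reverse(5, 6)): [5, 6, 2, 0, 3, 1, 4, 7]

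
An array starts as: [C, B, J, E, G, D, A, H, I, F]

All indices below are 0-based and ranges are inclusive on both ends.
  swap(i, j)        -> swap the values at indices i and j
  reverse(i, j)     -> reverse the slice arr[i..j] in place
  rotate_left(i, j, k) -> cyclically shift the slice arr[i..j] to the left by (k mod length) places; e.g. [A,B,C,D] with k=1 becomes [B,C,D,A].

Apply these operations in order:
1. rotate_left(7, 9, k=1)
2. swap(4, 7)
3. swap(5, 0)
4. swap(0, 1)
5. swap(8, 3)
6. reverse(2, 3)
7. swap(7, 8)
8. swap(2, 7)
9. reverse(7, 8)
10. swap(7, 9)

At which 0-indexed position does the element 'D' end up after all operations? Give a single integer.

Answer: 1

Derivation:
After 1 (rotate_left(7, 9, k=1)): [C, B, J, E, G, D, A, I, F, H]
After 2 (swap(4, 7)): [C, B, J, E, I, D, A, G, F, H]
After 3 (swap(5, 0)): [D, B, J, E, I, C, A, G, F, H]
After 4 (swap(0, 1)): [B, D, J, E, I, C, A, G, F, H]
After 5 (swap(8, 3)): [B, D, J, F, I, C, A, G, E, H]
After 6 (reverse(2, 3)): [B, D, F, J, I, C, A, G, E, H]
After 7 (swap(7, 8)): [B, D, F, J, I, C, A, E, G, H]
After 8 (swap(2, 7)): [B, D, E, J, I, C, A, F, G, H]
After 9 (reverse(7, 8)): [B, D, E, J, I, C, A, G, F, H]
After 10 (swap(7, 9)): [B, D, E, J, I, C, A, H, F, G]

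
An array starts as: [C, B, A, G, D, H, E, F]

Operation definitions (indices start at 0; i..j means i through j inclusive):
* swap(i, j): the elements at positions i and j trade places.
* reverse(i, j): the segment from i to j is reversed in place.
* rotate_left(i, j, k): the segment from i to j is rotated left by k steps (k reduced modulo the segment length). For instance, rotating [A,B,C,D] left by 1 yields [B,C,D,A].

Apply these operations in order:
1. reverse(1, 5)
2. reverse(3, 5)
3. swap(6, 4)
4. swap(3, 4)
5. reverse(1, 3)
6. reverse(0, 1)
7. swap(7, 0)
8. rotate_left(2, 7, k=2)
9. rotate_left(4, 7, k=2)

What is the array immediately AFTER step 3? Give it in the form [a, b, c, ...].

After 1 (reverse(1, 5)): [C, H, D, G, A, B, E, F]
After 2 (reverse(3, 5)): [C, H, D, B, A, G, E, F]
After 3 (swap(6, 4)): [C, H, D, B, E, G, A, F]

Answer: [C, H, D, B, E, G, A, F]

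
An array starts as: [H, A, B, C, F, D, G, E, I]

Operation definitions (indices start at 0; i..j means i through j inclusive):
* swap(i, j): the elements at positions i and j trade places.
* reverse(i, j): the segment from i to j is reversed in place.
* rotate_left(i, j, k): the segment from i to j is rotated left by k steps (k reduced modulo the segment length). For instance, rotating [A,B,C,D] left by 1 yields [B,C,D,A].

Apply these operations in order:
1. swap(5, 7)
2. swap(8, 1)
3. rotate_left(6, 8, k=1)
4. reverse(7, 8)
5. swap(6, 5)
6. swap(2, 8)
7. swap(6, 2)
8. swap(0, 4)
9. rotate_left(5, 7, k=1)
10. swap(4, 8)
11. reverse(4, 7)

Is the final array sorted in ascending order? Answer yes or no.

Answer: no

Derivation:
After 1 (swap(5, 7)): [H, A, B, C, F, E, G, D, I]
After 2 (swap(8, 1)): [H, I, B, C, F, E, G, D, A]
After 3 (rotate_left(6, 8, k=1)): [H, I, B, C, F, E, D, A, G]
After 4 (reverse(7, 8)): [H, I, B, C, F, E, D, G, A]
After 5 (swap(6, 5)): [H, I, B, C, F, D, E, G, A]
After 6 (swap(2, 8)): [H, I, A, C, F, D, E, G, B]
After 7 (swap(6, 2)): [H, I, E, C, F, D, A, G, B]
After 8 (swap(0, 4)): [F, I, E, C, H, D, A, G, B]
After 9 (rotate_left(5, 7, k=1)): [F, I, E, C, H, A, G, D, B]
After 10 (swap(4, 8)): [F, I, E, C, B, A, G, D, H]
After 11 (reverse(4, 7)): [F, I, E, C, D, G, A, B, H]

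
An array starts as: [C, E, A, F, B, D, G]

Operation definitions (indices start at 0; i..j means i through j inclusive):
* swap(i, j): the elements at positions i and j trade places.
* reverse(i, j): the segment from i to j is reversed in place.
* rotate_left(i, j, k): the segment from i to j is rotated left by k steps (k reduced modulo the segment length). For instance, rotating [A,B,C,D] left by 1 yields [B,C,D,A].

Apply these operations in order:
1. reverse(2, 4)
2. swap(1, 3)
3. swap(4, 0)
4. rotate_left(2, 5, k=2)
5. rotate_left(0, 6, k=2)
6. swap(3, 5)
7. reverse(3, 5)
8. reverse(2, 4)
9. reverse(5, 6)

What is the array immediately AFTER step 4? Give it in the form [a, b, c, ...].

After 1 (reverse(2, 4)): [C, E, B, F, A, D, G]
After 2 (swap(1, 3)): [C, F, B, E, A, D, G]
After 3 (swap(4, 0)): [A, F, B, E, C, D, G]
After 4 (rotate_left(2, 5, k=2)): [A, F, C, D, B, E, G]

Answer: [A, F, C, D, B, E, G]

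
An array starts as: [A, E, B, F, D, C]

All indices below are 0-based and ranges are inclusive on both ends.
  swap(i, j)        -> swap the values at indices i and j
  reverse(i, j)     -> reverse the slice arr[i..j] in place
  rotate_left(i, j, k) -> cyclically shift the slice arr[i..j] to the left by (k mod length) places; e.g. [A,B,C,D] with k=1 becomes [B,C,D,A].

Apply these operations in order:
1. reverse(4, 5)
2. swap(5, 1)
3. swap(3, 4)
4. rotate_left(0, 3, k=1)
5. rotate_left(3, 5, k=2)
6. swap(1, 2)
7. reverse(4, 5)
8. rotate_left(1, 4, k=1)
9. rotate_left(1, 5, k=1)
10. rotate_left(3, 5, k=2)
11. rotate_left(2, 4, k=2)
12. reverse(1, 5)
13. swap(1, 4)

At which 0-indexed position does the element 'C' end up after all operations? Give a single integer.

After 1 (reverse(4, 5)): [A, E, B, F, C, D]
After 2 (swap(5, 1)): [A, D, B, F, C, E]
After 3 (swap(3, 4)): [A, D, B, C, F, E]
After 4 (rotate_left(0, 3, k=1)): [D, B, C, A, F, E]
After 5 (rotate_left(3, 5, k=2)): [D, B, C, E, A, F]
After 6 (swap(1, 2)): [D, C, B, E, A, F]
After 7 (reverse(4, 5)): [D, C, B, E, F, A]
After 8 (rotate_left(1, 4, k=1)): [D, B, E, F, C, A]
After 9 (rotate_left(1, 5, k=1)): [D, E, F, C, A, B]
After 10 (rotate_left(3, 5, k=2)): [D, E, F, B, C, A]
After 11 (rotate_left(2, 4, k=2)): [D, E, C, F, B, A]
After 12 (reverse(1, 5)): [D, A, B, F, C, E]
After 13 (swap(1, 4)): [D, C, B, F, A, E]

Answer: 1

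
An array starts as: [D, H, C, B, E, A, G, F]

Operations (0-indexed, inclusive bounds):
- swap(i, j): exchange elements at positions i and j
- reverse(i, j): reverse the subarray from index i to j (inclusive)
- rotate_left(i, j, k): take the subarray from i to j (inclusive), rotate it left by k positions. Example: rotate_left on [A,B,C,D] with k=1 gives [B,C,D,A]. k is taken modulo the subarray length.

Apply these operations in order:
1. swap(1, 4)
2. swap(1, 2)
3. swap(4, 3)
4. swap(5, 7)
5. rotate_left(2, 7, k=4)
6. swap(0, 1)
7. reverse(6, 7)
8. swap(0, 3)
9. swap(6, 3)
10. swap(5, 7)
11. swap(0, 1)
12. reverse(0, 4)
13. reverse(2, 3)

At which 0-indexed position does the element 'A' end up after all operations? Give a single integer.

Answer: 2

Derivation:
After 1 (swap(1, 4)): [D, E, C, B, H, A, G, F]
After 2 (swap(1, 2)): [D, C, E, B, H, A, G, F]
After 3 (swap(4, 3)): [D, C, E, H, B, A, G, F]
After 4 (swap(5, 7)): [D, C, E, H, B, F, G, A]
After 5 (rotate_left(2, 7, k=4)): [D, C, G, A, E, H, B, F]
After 6 (swap(0, 1)): [C, D, G, A, E, H, B, F]
After 7 (reverse(6, 7)): [C, D, G, A, E, H, F, B]
After 8 (swap(0, 3)): [A, D, G, C, E, H, F, B]
After 9 (swap(6, 3)): [A, D, G, F, E, H, C, B]
After 10 (swap(5, 7)): [A, D, G, F, E, B, C, H]
After 11 (swap(0, 1)): [D, A, G, F, E, B, C, H]
After 12 (reverse(0, 4)): [E, F, G, A, D, B, C, H]
After 13 (reverse(2, 3)): [E, F, A, G, D, B, C, H]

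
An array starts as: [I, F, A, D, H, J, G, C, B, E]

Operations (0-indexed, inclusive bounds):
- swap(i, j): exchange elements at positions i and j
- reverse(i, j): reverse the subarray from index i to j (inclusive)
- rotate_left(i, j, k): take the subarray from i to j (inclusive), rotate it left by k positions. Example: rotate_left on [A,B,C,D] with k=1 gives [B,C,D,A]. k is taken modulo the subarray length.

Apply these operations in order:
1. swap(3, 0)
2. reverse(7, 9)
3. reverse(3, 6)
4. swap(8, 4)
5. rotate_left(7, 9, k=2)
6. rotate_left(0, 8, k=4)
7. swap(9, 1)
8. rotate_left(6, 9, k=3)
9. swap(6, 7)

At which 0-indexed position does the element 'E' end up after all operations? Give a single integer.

Answer: 4

Derivation:
After 1 (swap(3, 0)): [D, F, A, I, H, J, G, C, B, E]
After 2 (reverse(7, 9)): [D, F, A, I, H, J, G, E, B, C]
After 3 (reverse(3, 6)): [D, F, A, G, J, H, I, E, B, C]
After 4 (swap(8, 4)): [D, F, A, G, B, H, I, E, J, C]
After 5 (rotate_left(7, 9, k=2)): [D, F, A, G, B, H, I, C, E, J]
After 6 (rotate_left(0, 8, k=4)): [B, H, I, C, E, D, F, A, G, J]
After 7 (swap(9, 1)): [B, J, I, C, E, D, F, A, G, H]
After 8 (rotate_left(6, 9, k=3)): [B, J, I, C, E, D, H, F, A, G]
After 9 (swap(6, 7)): [B, J, I, C, E, D, F, H, A, G]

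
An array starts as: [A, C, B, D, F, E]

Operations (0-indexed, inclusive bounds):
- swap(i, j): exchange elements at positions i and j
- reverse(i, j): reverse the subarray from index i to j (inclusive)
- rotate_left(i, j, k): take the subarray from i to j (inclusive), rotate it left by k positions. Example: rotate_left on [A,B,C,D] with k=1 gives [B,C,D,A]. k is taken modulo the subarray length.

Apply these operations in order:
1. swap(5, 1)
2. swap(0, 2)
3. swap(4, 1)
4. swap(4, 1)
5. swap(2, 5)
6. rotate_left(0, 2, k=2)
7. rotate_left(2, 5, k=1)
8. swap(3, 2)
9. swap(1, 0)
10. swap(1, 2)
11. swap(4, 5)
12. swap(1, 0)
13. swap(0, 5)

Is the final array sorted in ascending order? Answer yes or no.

After 1 (swap(5, 1)): [A, E, B, D, F, C]
After 2 (swap(0, 2)): [B, E, A, D, F, C]
After 3 (swap(4, 1)): [B, F, A, D, E, C]
After 4 (swap(4, 1)): [B, E, A, D, F, C]
After 5 (swap(2, 5)): [B, E, C, D, F, A]
After 6 (rotate_left(0, 2, k=2)): [C, B, E, D, F, A]
After 7 (rotate_left(2, 5, k=1)): [C, B, D, F, A, E]
After 8 (swap(3, 2)): [C, B, F, D, A, E]
After 9 (swap(1, 0)): [B, C, F, D, A, E]
After 10 (swap(1, 2)): [B, F, C, D, A, E]
After 11 (swap(4, 5)): [B, F, C, D, E, A]
After 12 (swap(1, 0)): [F, B, C, D, E, A]
After 13 (swap(0, 5)): [A, B, C, D, E, F]

Answer: yes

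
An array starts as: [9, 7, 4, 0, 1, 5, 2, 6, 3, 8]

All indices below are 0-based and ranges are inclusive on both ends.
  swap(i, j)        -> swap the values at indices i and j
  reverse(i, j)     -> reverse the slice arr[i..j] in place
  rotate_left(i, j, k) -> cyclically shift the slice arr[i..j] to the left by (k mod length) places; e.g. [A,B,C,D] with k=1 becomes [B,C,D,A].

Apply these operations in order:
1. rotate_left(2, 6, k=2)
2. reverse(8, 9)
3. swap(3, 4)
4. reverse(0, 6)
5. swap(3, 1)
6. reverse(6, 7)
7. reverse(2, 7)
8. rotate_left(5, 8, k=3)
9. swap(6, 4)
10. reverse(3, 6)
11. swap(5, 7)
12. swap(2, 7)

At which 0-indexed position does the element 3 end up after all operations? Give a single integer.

Answer: 9

Derivation:
After 1 (rotate_left(2, 6, k=2)): [9, 7, 1, 5, 2, 4, 0, 6, 3, 8]
After 2 (reverse(8, 9)): [9, 7, 1, 5, 2, 4, 0, 6, 8, 3]
After 3 (swap(3, 4)): [9, 7, 1, 2, 5, 4, 0, 6, 8, 3]
After 4 (reverse(0, 6)): [0, 4, 5, 2, 1, 7, 9, 6, 8, 3]
After 5 (swap(3, 1)): [0, 2, 5, 4, 1, 7, 9, 6, 8, 3]
After 6 (reverse(6, 7)): [0, 2, 5, 4, 1, 7, 6, 9, 8, 3]
After 7 (reverse(2, 7)): [0, 2, 9, 6, 7, 1, 4, 5, 8, 3]
After 8 (rotate_left(5, 8, k=3)): [0, 2, 9, 6, 7, 8, 1, 4, 5, 3]
After 9 (swap(6, 4)): [0, 2, 9, 6, 1, 8, 7, 4, 5, 3]
After 10 (reverse(3, 6)): [0, 2, 9, 7, 8, 1, 6, 4, 5, 3]
After 11 (swap(5, 7)): [0, 2, 9, 7, 8, 4, 6, 1, 5, 3]
After 12 (swap(2, 7)): [0, 2, 1, 7, 8, 4, 6, 9, 5, 3]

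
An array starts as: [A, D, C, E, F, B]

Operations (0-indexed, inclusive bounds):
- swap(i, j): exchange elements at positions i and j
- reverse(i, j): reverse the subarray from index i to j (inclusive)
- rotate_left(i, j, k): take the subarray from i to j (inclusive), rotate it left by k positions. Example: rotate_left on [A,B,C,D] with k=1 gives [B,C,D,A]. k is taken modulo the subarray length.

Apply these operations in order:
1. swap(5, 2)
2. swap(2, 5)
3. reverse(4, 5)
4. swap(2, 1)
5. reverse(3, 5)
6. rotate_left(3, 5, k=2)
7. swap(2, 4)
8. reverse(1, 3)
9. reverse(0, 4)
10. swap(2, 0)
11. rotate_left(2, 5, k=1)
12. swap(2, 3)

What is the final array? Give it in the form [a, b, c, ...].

After 1 (swap(5, 2)): [A, D, B, E, F, C]
After 2 (swap(2, 5)): [A, D, C, E, F, B]
After 3 (reverse(4, 5)): [A, D, C, E, B, F]
After 4 (swap(2, 1)): [A, C, D, E, B, F]
After 5 (reverse(3, 5)): [A, C, D, F, B, E]
After 6 (rotate_left(3, 5, k=2)): [A, C, D, E, F, B]
After 7 (swap(2, 4)): [A, C, F, E, D, B]
After 8 (reverse(1, 3)): [A, E, F, C, D, B]
After 9 (reverse(0, 4)): [D, C, F, E, A, B]
After 10 (swap(2, 0)): [F, C, D, E, A, B]
After 11 (rotate_left(2, 5, k=1)): [F, C, E, A, B, D]
After 12 (swap(2, 3)): [F, C, A, E, B, D]

Answer: [F, C, A, E, B, D]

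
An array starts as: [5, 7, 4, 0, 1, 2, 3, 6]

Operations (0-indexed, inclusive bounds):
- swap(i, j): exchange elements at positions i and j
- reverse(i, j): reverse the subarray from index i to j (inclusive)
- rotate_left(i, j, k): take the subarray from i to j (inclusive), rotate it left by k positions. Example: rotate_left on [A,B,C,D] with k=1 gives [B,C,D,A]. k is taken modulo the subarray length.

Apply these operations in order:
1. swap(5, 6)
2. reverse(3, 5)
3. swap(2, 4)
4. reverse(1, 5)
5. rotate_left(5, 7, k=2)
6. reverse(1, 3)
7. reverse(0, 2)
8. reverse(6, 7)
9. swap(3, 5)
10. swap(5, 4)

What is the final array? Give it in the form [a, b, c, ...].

After 1 (swap(5, 6)): [5, 7, 4, 0, 1, 3, 2, 6]
After 2 (reverse(3, 5)): [5, 7, 4, 3, 1, 0, 2, 6]
After 3 (swap(2, 4)): [5, 7, 1, 3, 4, 0, 2, 6]
After 4 (reverse(1, 5)): [5, 0, 4, 3, 1, 7, 2, 6]
After 5 (rotate_left(5, 7, k=2)): [5, 0, 4, 3, 1, 6, 7, 2]
After 6 (reverse(1, 3)): [5, 3, 4, 0, 1, 6, 7, 2]
After 7 (reverse(0, 2)): [4, 3, 5, 0, 1, 6, 7, 2]
After 8 (reverse(6, 7)): [4, 3, 5, 0, 1, 6, 2, 7]
After 9 (swap(3, 5)): [4, 3, 5, 6, 1, 0, 2, 7]
After 10 (swap(5, 4)): [4, 3, 5, 6, 0, 1, 2, 7]

Answer: [4, 3, 5, 6, 0, 1, 2, 7]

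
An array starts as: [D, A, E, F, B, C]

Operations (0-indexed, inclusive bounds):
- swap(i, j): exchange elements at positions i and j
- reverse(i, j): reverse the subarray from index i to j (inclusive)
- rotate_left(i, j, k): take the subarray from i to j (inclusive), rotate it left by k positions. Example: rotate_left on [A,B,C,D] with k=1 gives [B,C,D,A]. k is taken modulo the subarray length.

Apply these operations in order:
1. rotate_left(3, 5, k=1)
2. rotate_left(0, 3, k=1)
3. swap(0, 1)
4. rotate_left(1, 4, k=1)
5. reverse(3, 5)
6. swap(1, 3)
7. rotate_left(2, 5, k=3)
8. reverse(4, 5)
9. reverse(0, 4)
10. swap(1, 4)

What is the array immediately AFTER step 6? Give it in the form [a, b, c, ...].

Answer: [E, F, D, B, A, C]

Derivation:
After 1 (rotate_left(3, 5, k=1)): [D, A, E, B, C, F]
After 2 (rotate_left(0, 3, k=1)): [A, E, B, D, C, F]
After 3 (swap(0, 1)): [E, A, B, D, C, F]
After 4 (rotate_left(1, 4, k=1)): [E, B, D, C, A, F]
After 5 (reverse(3, 5)): [E, B, D, F, A, C]
After 6 (swap(1, 3)): [E, F, D, B, A, C]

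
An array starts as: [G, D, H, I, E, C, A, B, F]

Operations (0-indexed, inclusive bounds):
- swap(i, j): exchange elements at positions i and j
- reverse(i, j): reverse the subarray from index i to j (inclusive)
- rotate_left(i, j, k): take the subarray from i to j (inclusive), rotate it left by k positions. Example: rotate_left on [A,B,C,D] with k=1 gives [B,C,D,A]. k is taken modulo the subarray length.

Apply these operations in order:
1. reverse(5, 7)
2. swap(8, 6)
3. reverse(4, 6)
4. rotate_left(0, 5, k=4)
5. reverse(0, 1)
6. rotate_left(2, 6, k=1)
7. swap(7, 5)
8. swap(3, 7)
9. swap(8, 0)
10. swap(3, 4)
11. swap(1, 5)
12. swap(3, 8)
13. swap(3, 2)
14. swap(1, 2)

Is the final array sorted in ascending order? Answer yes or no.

Answer: yes

Derivation:
After 1 (reverse(5, 7)): [G, D, H, I, E, B, A, C, F]
After 2 (swap(8, 6)): [G, D, H, I, E, B, F, C, A]
After 3 (reverse(4, 6)): [G, D, H, I, F, B, E, C, A]
After 4 (rotate_left(0, 5, k=4)): [F, B, G, D, H, I, E, C, A]
After 5 (reverse(0, 1)): [B, F, G, D, H, I, E, C, A]
After 6 (rotate_left(2, 6, k=1)): [B, F, D, H, I, E, G, C, A]
After 7 (swap(7, 5)): [B, F, D, H, I, C, G, E, A]
After 8 (swap(3, 7)): [B, F, D, E, I, C, G, H, A]
After 9 (swap(8, 0)): [A, F, D, E, I, C, G, H, B]
After 10 (swap(3, 4)): [A, F, D, I, E, C, G, H, B]
After 11 (swap(1, 5)): [A, C, D, I, E, F, G, H, B]
After 12 (swap(3, 8)): [A, C, D, B, E, F, G, H, I]
After 13 (swap(3, 2)): [A, C, B, D, E, F, G, H, I]
After 14 (swap(1, 2)): [A, B, C, D, E, F, G, H, I]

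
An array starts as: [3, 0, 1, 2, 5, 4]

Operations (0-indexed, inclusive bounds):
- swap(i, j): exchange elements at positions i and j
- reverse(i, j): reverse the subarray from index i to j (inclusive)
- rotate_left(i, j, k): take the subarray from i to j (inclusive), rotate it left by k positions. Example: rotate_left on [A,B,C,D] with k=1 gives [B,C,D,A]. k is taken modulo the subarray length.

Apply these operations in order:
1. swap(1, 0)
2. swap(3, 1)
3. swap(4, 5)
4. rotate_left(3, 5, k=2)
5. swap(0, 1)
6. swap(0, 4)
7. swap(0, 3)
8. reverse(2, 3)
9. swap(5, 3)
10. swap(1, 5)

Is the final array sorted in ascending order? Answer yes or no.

After 1 (swap(1, 0)): [0, 3, 1, 2, 5, 4]
After 2 (swap(3, 1)): [0, 2, 1, 3, 5, 4]
After 3 (swap(4, 5)): [0, 2, 1, 3, 4, 5]
After 4 (rotate_left(3, 5, k=2)): [0, 2, 1, 5, 3, 4]
After 5 (swap(0, 1)): [2, 0, 1, 5, 3, 4]
After 6 (swap(0, 4)): [3, 0, 1, 5, 2, 4]
After 7 (swap(0, 3)): [5, 0, 1, 3, 2, 4]
After 8 (reverse(2, 3)): [5, 0, 3, 1, 2, 4]
After 9 (swap(5, 3)): [5, 0, 3, 4, 2, 1]
After 10 (swap(1, 5)): [5, 1, 3, 4, 2, 0]

Answer: no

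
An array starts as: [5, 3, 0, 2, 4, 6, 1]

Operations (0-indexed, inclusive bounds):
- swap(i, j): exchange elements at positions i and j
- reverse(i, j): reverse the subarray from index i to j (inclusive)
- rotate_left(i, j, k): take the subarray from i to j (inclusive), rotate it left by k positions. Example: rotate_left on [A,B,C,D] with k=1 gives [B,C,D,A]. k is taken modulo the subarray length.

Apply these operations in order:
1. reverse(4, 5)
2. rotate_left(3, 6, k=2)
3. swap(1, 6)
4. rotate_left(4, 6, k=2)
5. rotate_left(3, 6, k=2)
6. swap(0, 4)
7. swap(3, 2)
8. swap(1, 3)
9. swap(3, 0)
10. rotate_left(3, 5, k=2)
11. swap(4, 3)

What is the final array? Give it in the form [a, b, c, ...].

Answer: [6, 0, 1, 2, 4, 5, 3]

Derivation:
After 1 (reverse(4, 5)): [5, 3, 0, 2, 6, 4, 1]
After 2 (rotate_left(3, 6, k=2)): [5, 3, 0, 4, 1, 2, 6]
After 3 (swap(1, 6)): [5, 6, 0, 4, 1, 2, 3]
After 4 (rotate_left(4, 6, k=2)): [5, 6, 0, 4, 3, 1, 2]
After 5 (rotate_left(3, 6, k=2)): [5, 6, 0, 1, 2, 4, 3]
After 6 (swap(0, 4)): [2, 6, 0, 1, 5, 4, 3]
After 7 (swap(3, 2)): [2, 6, 1, 0, 5, 4, 3]
After 8 (swap(1, 3)): [2, 0, 1, 6, 5, 4, 3]
After 9 (swap(3, 0)): [6, 0, 1, 2, 5, 4, 3]
After 10 (rotate_left(3, 5, k=2)): [6, 0, 1, 4, 2, 5, 3]
After 11 (swap(4, 3)): [6, 0, 1, 2, 4, 5, 3]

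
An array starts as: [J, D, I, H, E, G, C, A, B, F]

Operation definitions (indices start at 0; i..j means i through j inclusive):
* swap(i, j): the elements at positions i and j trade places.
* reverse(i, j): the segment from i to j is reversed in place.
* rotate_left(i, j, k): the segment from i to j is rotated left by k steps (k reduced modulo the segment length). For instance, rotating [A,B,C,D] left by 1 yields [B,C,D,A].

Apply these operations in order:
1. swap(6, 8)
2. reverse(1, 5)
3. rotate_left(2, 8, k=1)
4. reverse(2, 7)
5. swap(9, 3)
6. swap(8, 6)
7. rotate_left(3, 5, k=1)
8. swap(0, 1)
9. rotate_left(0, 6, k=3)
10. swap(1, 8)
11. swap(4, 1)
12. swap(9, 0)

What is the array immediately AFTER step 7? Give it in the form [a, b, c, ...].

After 1 (swap(6, 8)): [J, D, I, H, E, G, B, A, C, F]
After 2 (reverse(1, 5)): [J, G, E, H, I, D, B, A, C, F]
After 3 (rotate_left(2, 8, k=1)): [J, G, H, I, D, B, A, C, E, F]
After 4 (reverse(2, 7)): [J, G, C, A, B, D, I, H, E, F]
After 5 (swap(9, 3)): [J, G, C, F, B, D, I, H, E, A]
After 6 (swap(8, 6)): [J, G, C, F, B, D, E, H, I, A]
After 7 (rotate_left(3, 5, k=1)): [J, G, C, B, D, F, E, H, I, A]

Answer: [J, G, C, B, D, F, E, H, I, A]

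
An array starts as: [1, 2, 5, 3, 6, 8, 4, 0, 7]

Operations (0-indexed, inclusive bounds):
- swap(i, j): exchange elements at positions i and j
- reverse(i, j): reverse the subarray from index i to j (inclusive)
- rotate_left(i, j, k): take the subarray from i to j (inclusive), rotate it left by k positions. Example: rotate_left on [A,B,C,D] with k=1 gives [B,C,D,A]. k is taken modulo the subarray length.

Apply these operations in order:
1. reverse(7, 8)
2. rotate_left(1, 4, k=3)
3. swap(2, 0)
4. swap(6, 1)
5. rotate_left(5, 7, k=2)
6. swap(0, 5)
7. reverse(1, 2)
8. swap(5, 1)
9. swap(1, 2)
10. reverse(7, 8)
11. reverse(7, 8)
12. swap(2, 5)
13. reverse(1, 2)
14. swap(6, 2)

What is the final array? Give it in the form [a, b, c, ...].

After 1 (reverse(7, 8)): [1, 2, 5, 3, 6, 8, 4, 7, 0]
After 2 (rotate_left(1, 4, k=3)): [1, 6, 2, 5, 3, 8, 4, 7, 0]
After 3 (swap(2, 0)): [2, 6, 1, 5, 3, 8, 4, 7, 0]
After 4 (swap(6, 1)): [2, 4, 1, 5, 3, 8, 6, 7, 0]
After 5 (rotate_left(5, 7, k=2)): [2, 4, 1, 5, 3, 7, 8, 6, 0]
After 6 (swap(0, 5)): [7, 4, 1, 5, 3, 2, 8, 6, 0]
After 7 (reverse(1, 2)): [7, 1, 4, 5, 3, 2, 8, 6, 0]
After 8 (swap(5, 1)): [7, 2, 4, 5, 3, 1, 8, 6, 0]
After 9 (swap(1, 2)): [7, 4, 2, 5, 3, 1, 8, 6, 0]
After 10 (reverse(7, 8)): [7, 4, 2, 5, 3, 1, 8, 0, 6]
After 11 (reverse(7, 8)): [7, 4, 2, 5, 3, 1, 8, 6, 0]
After 12 (swap(2, 5)): [7, 4, 1, 5, 3, 2, 8, 6, 0]
After 13 (reverse(1, 2)): [7, 1, 4, 5, 3, 2, 8, 6, 0]
After 14 (swap(6, 2)): [7, 1, 8, 5, 3, 2, 4, 6, 0]

Answer: [7, 1, 8, 5, 3, 2, 4, 6, 0]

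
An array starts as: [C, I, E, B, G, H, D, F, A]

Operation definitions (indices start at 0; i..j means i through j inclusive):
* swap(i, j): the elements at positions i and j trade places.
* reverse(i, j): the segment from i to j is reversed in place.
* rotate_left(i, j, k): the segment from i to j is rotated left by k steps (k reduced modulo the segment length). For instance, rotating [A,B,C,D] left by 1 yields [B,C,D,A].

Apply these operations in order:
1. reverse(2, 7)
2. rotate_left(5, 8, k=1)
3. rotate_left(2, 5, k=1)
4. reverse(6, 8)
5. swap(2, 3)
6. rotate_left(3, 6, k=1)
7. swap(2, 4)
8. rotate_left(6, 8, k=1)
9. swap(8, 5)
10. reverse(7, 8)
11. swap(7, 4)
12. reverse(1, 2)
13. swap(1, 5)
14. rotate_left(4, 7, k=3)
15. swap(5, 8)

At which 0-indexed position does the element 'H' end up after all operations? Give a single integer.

After 1 (reverse(2, 7)): [C, I, F, D, H, G, B, E, A]
After 2 (rotate_left(5, 8, k=1)): [C, I, F, D, H, B, E, A, G]
After 3 (rotate_left(2, 5, k=1)): [C, I, D, H, B, F, E, A, G]
After 4 (reverse(6, 8)): [C, I, D, H, B, F, G, A, E]
After 5 (swap(2, 3)): [C, I, H, D, B, F, G, A, E]
After 6 (rotate_left(3, 6, k=1)): [C, I, H, B, F, G, D, A, E]
After 7 (swap(2, 4)): [C, I, F, B, H, G, D, A, E]
After 8 (rotate_left(6, 8, k=1)): [C, I, F, B, H, G, A, E, D]
After 9 (swap(8, 5)): [C, I, F, B, H, D, A, E, G]
After 10 (reverse(7, 8)): [C, I, F, B, H, D, A, G, E]
After 11 (swap(7, 4)): [C, I, F, B, G, D, A, H, E]
After 12 (reverse(1, 2)): [C, F, I, B, G, D, A, H, E]
After 13 (swap(1, 5)): [C, D, I, B, G, F, A, H, E]
After 14 (rotate_left(4, 7, k=3)): [C, D, I, B, H, G, F, A, E]
After 15 (swap(5, 8)): [C, D, I, B, H, E, F, A, G]

Answer: 4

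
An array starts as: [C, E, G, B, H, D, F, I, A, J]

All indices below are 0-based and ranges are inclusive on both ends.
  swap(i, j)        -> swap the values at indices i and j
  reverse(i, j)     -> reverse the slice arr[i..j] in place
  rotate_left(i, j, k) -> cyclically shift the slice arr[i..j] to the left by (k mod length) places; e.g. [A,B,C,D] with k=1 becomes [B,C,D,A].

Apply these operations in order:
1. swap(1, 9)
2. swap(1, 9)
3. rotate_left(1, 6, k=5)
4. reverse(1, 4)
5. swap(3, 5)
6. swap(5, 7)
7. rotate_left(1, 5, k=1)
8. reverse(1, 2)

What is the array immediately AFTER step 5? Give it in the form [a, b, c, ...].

Answer: [C, B, G, H, F, E, D, I, A, J]

Derivation:
After 1 (swap(1, 9)): [C, J, G, B, H, D, F, I, A, E]
After 2 (swap(1, 9)): [C, E, G, B, H, D, F, I, A, J]
After 3 (rotate_left(1, 6, k=5)): [C, F, E, G, B, H, D, I, A, J]
After 4 (reverse(1, 4)): [C, B, G, E, F, H, D, I, A, J]
After 5 (swap(3, 5)): [C, B, G, H, F, E, D, I, A, J]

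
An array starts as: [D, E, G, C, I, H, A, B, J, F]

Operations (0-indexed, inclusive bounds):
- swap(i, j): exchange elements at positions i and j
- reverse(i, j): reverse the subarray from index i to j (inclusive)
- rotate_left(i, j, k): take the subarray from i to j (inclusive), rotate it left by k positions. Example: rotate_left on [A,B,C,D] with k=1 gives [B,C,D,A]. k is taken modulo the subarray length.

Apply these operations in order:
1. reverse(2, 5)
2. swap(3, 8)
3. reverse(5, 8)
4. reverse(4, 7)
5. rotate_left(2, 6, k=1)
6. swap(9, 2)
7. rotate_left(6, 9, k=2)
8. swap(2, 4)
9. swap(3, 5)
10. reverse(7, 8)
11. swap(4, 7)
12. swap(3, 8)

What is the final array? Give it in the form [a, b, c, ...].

Answer: [D, E, B, J, H, A, G, F, I, C]

Derivation:
After 1 (reverse(2, 5)): [D, E, H, I, C, G, A, B, J, F]
After 2 (swap(3, 8)): [D, E, H, J, C, G, A, B, I, F]
After 3 (reverse(5, 8)): [D, E, H, J, C, I, B, A, G, F]
After 4 (reverse(4, 7)): [D, E, H, J, A, B, I, C, G, F]
After 5 (rotate_left(2, 6, k=1)): [D, E, J, A, B, I, H, C, G, F]
After 6 (swap(9, 2)): [D, E, F, A, B, I, H, C, G, J]
After 7 (rotate_left(6, 9, k=2)): [D, E, F, A, B, I, G, J, H, C]
After 8 (swap(2, 4)): [D, E, B, A, F, I, G, J, H, C]
After 9 (swap(3, 5)): [D, E, B, I, F, A, G, J, H, C]
After 10 (reverse(7, 8)): [D, E, B, I, F, A, G, H, J, C]
After 11 (swap(4, 7)): [D, E, B, I, H, A, G, F, J, C]
After 12 (swap(3, 8)): [D, E, B, J, H, A, G, F, I, C]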